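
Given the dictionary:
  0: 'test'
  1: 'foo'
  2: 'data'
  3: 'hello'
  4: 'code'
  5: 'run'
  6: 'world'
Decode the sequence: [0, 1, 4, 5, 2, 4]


Look up each index in the dictionary:
  0 -> 'test'
  1 -> 'foo'
  4 -> 'code'
  5 -> 'run'
  2 -> 'data'
  4 -> 'code'

Decoded: "test foo code run data code"


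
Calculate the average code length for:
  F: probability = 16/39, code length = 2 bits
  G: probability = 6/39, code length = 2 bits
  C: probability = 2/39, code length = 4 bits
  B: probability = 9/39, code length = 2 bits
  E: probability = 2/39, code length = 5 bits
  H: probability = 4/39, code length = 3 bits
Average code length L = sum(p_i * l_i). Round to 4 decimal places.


Weighted contributions p_i * l_i:
  F: (16/39) * 2 = 32/39
  G: (6/39) * 2 = 12/39
  C: (2/39) * 4 = 8/39
  B: (9/39) * 2 = 18/39
  E: (2/39) * 5 = 10/39
  H: (4/39) * 3 = 12/39
Sum = (32 + 12 + 8 + 18 + 10 + 12)/39 = 92/39

L = 92/39 = 2.3590 bits/symbol


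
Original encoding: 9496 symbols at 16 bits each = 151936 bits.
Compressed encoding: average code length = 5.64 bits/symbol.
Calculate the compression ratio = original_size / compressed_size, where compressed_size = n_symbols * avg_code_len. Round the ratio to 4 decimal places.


original_size = n_symbols * orig_bits = 9496 * 16 = 151936 bits
compressed_size = n_symbols * avg_code_len = 9496 * 5.64 = 53557.44 bits
ratio = original_size / compressed_size = 151936 / 53557.44 = 2.8369

Compression ratio = 2.8369


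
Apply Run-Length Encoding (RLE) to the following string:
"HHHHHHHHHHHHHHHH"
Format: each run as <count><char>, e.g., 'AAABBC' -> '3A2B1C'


Scanning runs left to right:
  i=0: run of 'H' x 16 -> '16H'

RLE = 16H


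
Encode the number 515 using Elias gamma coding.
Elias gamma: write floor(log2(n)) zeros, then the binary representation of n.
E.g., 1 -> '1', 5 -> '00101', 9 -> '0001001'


num_bits = floor(log2(515)) + 1 = 10
leading_zeros = num_bits - 1 = 9
binary(515) = 1000000011

Elias gamma(515) = '000000000' + '1000000011' = 0000000001000000011 (19 bits)


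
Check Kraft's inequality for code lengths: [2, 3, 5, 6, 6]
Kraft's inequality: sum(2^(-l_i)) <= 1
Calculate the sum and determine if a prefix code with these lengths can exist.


Sum = 2^(-2) + 2^(-3) + 2^(-5) + 2^(-6) + 2^(-6)
    = 0.25 + 0.125 + 0.03125 + 0.015625 + 0.015625
    = 28/64 = 0.4375
Since 0.4375 <= 1, Kraft's inequality IS satisfied.
A prefix code with these lengths CAN exist.

Kraft sum = 0.4375. Satisfied.


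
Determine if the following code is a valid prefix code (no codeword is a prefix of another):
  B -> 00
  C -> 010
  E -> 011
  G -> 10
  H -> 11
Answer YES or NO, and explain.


Checking each pair (does one codeword prefix another?):
  B='00' vs C='010': no prefix
  B='00' vs E='011': no prefix
  B='00' vs G='10': no prefix
  B='00' vs H='11': no prefix
  C='010' vs B='00': no prefix
  C='010' vs E='011': no prefix
  C='010' vs G='10': no prefix
  C='010' vs H='11': no prefix
  E='011' vs B='00': no prefix
  E='011' vs C='010': no prefix
  E='011' vs G='10': no prefix
  E='011' vs H='11': no prefix
  G='10' vs B='00': no prefix
  G='10' vs C='010': no prefix
  G='10' vs E='011': no prefix
  G='10' vs H='11': no prefix
  H='11' vs B='00': no prefix
  H='11' vs C='010': no prefix
  H='11' vs E='011': no prefix
  H='11' vs G='10': no prefix
No violation found over all pairs.

YES -- this is a valid prefix code. No codeword is a prefix of any other codeword.


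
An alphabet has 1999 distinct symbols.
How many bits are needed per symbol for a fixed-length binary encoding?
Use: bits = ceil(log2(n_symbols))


log2(1999) = 10.9651
Bracket: 2^10 = 1024 < 1999 <= 2^11 = 2048
So ceil(log2(1999)) = 11

bits = ceil(log2(1999)) = ceil(10.9651) = 11 bits


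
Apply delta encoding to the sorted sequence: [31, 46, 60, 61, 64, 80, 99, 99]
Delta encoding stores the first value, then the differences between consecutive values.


First value: 31
Deltas:
  46 - 31 = 15
  60 - 46 = 14
  61 - 60 = 1
  64 - 61 = 3
  80 - 64 = 16
  99 - 80 = 19
  99 - 99 = 0


Delta encoded: [31, 15, 14, 1, 3, 16, 19, 0]


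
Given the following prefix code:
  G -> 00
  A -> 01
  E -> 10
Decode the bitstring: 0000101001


Decoding step by step:
Bits 00 -> G
Bits 00 -> G
Bits 10 -> E
Bits 10 -> E
Bits 01 -> A


Decoded message: GGEEA


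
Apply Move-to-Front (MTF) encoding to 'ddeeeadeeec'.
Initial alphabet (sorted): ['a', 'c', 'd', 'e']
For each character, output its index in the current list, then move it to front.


MTF encoding:
'd': index 2 in ['a', 'c', 'd', 'e'] -> ['d', 'a', 'c', 'e']
'd': index 0 in ['d', 'a', 'c', 'e'] -> ['d', 'a', 'c', 'e']
'e': index 3 in ['d', 'a', 'c', 'e'] -> ['e', 'd', 'a', 'c']
'e': index 0 in ['e', 'd', 'a', 'c'] -> ['e', 'd', 'a', 'c']
'e': index 0 in ['e', 'd', 'a', 'c'] -> ['e', 'd', 'a', 'c']
'a': index 2 in ['e', 'd', 'a', 'c'] -> ['a', 'e', 'd', 'c']
'd': index 2 in ['a', 'e', 'd', 'c'] -> ['d', 'a', 'e', 'c']
'e': index 2 in ['d', 'a', 'e', 'c'] -> ['e', 'd', 'a', 'c']
'e': index 0 in ['e', 'd', 'a', 'c'] -> ['e', 'd', 'a', 'c']
'e': index 0 in ['e', 'd', 'a', 'c'] -> ['e', 'd', 'a', 'c']
'c': index 3 in ['e', 'd', 'a', 'c'] -> ['c', 'e', 'd', 'a']


Output: [2, 0, 3, 0, 0, 2, 2, 2, 0, 0, 3]


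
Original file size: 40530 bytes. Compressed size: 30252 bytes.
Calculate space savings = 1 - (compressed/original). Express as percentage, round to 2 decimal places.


ratio = compressed/original = 30252/40530 = 0.74641
savings = 1 - ratio = 1 - 0.74641 = 0.25359
as a percentage: 0.25359 * 100 = 25.36%

Space savings = 1 - 30252/40530 = 25.36%


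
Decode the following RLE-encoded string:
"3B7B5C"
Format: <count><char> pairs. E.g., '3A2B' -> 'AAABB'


Expanding each <count><char> pair:
  3B -> 'BBB'
  7B -> 'BBBBBBB'
  5C -> 'CCCCC'

Decoded = BBBBBBBBBBCCCCC


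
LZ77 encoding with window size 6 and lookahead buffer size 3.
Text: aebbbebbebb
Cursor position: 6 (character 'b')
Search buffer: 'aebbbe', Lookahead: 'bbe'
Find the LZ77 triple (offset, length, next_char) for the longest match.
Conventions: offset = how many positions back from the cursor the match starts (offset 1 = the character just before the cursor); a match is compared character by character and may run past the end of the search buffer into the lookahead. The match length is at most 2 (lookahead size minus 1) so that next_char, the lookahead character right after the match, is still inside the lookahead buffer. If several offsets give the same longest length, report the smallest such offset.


Try each offset into the search buffer:
  offset=1 (pos 5, char 'e'): match length 0
  offset=2 (pos 4, char 'b'): match length 1
  offset=3 (pos 3, char 'b'): match length 2
  offset=4 (pos 2, char 'b'): match length 2
  offset=5 (pos 1, char 'e'): match length 0
  offset=6 (pos 0, char 'a'): match length 0
Longest match has length 2, found at offsets 3, 4; take the smallest, offset 3.
next_char = character at position 6 + 2 = 8 -> 'e'

Best match: offset=3, length=2 (matching 'bb' starting at position 3)
LZ77 triple: (3, 2, 'e')


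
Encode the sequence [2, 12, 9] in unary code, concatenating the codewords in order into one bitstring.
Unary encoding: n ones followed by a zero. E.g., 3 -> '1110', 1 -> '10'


Encode each number as n ones followed by a terminating 0:
  2 -> 110 (3 bits)
  12 -> 1111111111110 (13 bits)
  9 -> 1111111110 (10 bits)
Total length = 3 + 13 + 10 = 26 bits.

Unary([2, 12, 9]) = 11011111111111101111111110 (26 bits)


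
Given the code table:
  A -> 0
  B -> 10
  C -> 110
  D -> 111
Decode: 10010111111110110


Decoding:
10 -> B
0 -> A
10 -> B
111 -> D
111 -> D
110 -> C
110 -> C


Result: BABDDCC


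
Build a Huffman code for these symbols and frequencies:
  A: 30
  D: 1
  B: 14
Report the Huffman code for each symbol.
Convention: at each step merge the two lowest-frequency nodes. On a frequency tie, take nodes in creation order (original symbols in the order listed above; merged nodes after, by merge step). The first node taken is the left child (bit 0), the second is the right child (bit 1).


Huffman tree construction:
Step 1: Merge D(1) + B(14) = 15
Step 2: Merge (D+B)(15) + A(30) = 45
Read each symbol's code off the tree from the root (left child = 0, right child = 1).

Codes:
  A: 1 (length 1)
  D: 00 (length 2)
  B: 01 (length 2)
Average code length: 60/45 = 1.3333 bits/symbol


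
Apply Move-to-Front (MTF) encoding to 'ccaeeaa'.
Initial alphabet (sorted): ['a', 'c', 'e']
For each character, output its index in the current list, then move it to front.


MTF encoding:
'c': index 1 in ['a', 'c', 'e'] -> ['c', 'a', 'e']
'c': index 0 in ['c', 'a', 'e'] -> ['c', 'a', 'e']
'a': index 1 in ['c', 'a', 'e'] -> ['a', 'c', 'e']
'e': index 2 in ['a', 'c', 'e'] -> ['e', 'a', 'c']
'e': index 0 in ['e', 'a', 'c'] -> ['e', 'a', 'c']
'a': index 1 in ['e', 'a', 'c'] -> ['a', 'e', 'c']
'a': index 0 in ['a', 'e', 'c'] -> ['a', 'e', 'c']


Output: [1, 0, 1, 2, 0, 1, 0]


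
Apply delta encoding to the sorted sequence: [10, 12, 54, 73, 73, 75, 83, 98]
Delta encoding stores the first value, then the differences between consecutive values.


First value: 10
Deltas:
  12 - 10 = 2
  54 - 12 = 42
  73 - 54 = 19
  73 - 73 = 0
  75 - 73 = 2
  83 - 75 = 8
  98 - 83 = 15


Delta encoded: [10, 2, 42, 19, 0, 2, 8, 15]


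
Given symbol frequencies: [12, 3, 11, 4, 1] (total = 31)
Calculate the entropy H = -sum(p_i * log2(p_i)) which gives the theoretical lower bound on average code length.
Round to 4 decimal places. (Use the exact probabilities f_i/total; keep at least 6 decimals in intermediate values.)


Per-symbol terms -p_i * log2(p_i) with p_i = f_i/31:
  p = 12/31 = 0.387097: log2(p) = -1.369234, -p*log2(p) = 0.530026
  p = 3/31 = 0.096774: log2(p) = -3.369234, -p*log2(p) = 0.326055
  p = 11/31 = 0.354839: log2(p) = -1.494765, -p*log2(p) = 0.530400
  p = 4/31 = 0.129032: log2(p) = -2.954196, -p*log2(p) = 0.381187
  p = 1/31 = 0.032258: log2(p) = -4.954196, -p*log2(p) = 0.159813
H = 0.530026 + 0.326055 + 0.530400 + 0.381187 + 0.159813 = 1.927481

H = 1.9275 bits/symbol


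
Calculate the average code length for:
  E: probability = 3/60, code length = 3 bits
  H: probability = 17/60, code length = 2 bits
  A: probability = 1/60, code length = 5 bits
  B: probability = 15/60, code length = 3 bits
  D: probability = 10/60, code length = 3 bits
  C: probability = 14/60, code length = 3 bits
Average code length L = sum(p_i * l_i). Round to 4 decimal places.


Weighted contributions p_i * l_i:
  E: (3/60) * 3 = 9/60
  H: (17/60) * 2 = 34/60
  A: (1/60) * 5 = 5/60
  B: (15/60) * 3 = 45/60
  D: (10/60) * 3 = 30/60
  C: (14/60) * 3 = 42/60
Sum = (9 + 34 + 5 + 45 + 30 + 42)/60 = 165/60

L = 165/60 = 2.7500 bits/symbol


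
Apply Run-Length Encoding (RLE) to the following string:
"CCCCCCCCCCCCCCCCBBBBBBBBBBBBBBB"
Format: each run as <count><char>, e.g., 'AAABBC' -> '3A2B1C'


Scanning runs left to right:
  i=0: run of 'C' x 16 -> '16C'
  i=16: run of 'B' x 15 -> '15B'

RLE = 16C15B


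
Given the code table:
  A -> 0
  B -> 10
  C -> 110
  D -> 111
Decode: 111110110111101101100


Decoding:
111 -> D
110 -> C
110 -> C
111 -> D
10 -> B
110 -> C
110 -> C
0 -> A


Result: DCCDBCCA


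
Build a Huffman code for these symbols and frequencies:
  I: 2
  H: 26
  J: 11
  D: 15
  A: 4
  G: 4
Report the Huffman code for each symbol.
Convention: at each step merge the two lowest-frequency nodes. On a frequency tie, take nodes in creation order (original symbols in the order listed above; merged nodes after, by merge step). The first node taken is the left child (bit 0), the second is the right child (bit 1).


Huffman tree construction:
Step 1: Merge I(2) + A(4) = 6
Step 2: Merge G(4) + (I+A)(6) = 10
Step 3: Merge (G+(I+A))(10) + J(11) = 21
Step 4: Merge D(15) + ((G+(I+A))+J)(21) = 36
Step 5: Merge H(26) + (D+((G+(I+A))+J))(36) = 62
Read each symbol's code off the tree from the root (left child = 0, right child = 1).

Codes:
  I: 11010 (length 5)
  H: 0 (length 1)
  J: 111 (length 3)
  D: 10 (length 2)
  A: 11011 (length 5)
  G: 1100 (length 4)
Average code length: 135/62 = 2.1774 bits/symbol


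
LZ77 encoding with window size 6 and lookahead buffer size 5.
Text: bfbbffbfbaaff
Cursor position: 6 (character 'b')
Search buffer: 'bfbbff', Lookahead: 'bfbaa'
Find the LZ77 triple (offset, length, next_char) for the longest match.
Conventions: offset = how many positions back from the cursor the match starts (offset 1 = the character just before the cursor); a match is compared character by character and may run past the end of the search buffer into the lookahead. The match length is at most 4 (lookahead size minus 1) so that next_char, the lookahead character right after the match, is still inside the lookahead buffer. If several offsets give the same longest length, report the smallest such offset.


Try each offset into the search buffer:
  offset=1 (pos 5, char 'f'): match length 0
  offset=2 (pos 4, char 'f'): match length 0
  offset=3 (pos 3, char 'b'): match length 2
  offset=4 (pos 2, char 'b'): match length 1
  offset=5 (pos 1, char 'f'): match length 0
  offset=6 (pos 0, char 'b'): match length 3
Longest match has length 3 at offset 6.
next_char = character at position 6 + 3 = 9 -> 'a'

Best match: offset=6, length=3 (matching 'bfb' starting at position 0)
LZ77 triple: (6, 3, 'a')


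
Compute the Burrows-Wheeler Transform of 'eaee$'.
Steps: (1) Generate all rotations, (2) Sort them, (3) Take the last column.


Rotations (sorted):
  0: $eaee -> last char: e
  1: aee$e -> last char: e
  2: e$eae -> last char: e
  3: eaee$ -> last char: $
  4: ee$ea -> last char: a


BWT = eee$a


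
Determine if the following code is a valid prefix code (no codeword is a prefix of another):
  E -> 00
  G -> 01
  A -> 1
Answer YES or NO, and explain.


Checking each pair (does one codeword prefix another?):
  E='00' vs G='01': no prefix
  E='00' vs A='1': no prefix
  G='01' vs E='00': no prefix
  G='01' vs A='1': no prefix
  A='1' vs E='00': no prefix
  A='1' vs G='01': no prefix
No violation found over all pairs.

YES -- this is a valid prefix code. No codeword is a prefix of any other codeword.


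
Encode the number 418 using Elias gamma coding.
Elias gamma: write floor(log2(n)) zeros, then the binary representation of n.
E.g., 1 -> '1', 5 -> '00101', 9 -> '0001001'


num_bits = floor(log2(418)) + 1 = 9
leading_zeros = num_bits - 1 = 8
binary(418) = 110100010

Elias gamma(418) = '00000000' + '110100010' = 00000000110100010 (17 bits)


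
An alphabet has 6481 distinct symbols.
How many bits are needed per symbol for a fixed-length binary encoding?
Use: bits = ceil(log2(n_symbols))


log2(6481) = 12.662
Bracket: 2^12 = 4096 < 6481 <= 2^13 = 8192
So ceil(log2(6481)) = 13

bits = ceil(log2(6481)) = ceil(12.662) = 13 bits


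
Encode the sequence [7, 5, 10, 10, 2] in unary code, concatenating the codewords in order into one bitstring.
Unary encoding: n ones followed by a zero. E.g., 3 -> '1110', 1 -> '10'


Encode each number as n ones followed by a terminating 0:
  7 -> 11111110 (8 bits)
  5 -> 111110 (6 bits)
  10 -> 11111111110 (11 bits)
  10 -> 11111111110 (11 bits)
  2 -> 110 (3 bits)
Total length = 8 + 6 + 11 + 11 + 3 = 39 bits.

Unary([7, 5, 10, 10, 2]) = 111111101111101111111111011111111110110 (39 bits)


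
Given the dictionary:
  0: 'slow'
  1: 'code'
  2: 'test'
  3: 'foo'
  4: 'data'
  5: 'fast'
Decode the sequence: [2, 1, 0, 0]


Look up each index in the dictionary:
  2 -> 'test'
  1 -> 'code'
  0 -> 'slow'
  0 -> 'slow'

Decoded: "test code slow slow"


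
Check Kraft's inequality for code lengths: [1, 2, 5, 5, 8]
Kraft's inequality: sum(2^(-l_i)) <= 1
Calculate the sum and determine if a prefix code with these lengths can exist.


Sum = 2^(-1) + 2^(-2) + 2^(-5) + 2^(-5) + 2^(-8)
    = 0.5 + 0.25 + 0.03125 + 0.03125 + 0.00390625
    = 209/256 = 0.81640625
Since 0.81640625 <= 1, Kraft's inequality IS satisfied.
A prefix code with these lengths CAN exist.

Kraft sum = 0.81640625. Satisfied.


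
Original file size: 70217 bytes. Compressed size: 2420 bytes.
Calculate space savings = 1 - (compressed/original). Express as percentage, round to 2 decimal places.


ratio = compressed/original = 2420/70217 = 0.034465
savings = 1 - ratio = 1 - 0.034465 = 0.965535
as a percentage: 0.965535 * 100 = 96.55%

Space savings = 1 - 2420/70217 = 96.55%


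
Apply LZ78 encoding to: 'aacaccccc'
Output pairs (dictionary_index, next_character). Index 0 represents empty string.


LZ78 encoding steps:
Dictionary: {0: ''}
Step 1: w='' (idx 0), next='a' -> output (0, 'a'), add 'a' as idx 1
Step 2: w='a' (idx 1), next='c' -> output (1, 'c'), add 'ac' as idx 2
Step 3: w='ac' (idx 2), next='c' -> output (2, 'c'), add 'acc' as idx 3
Step 4: w='' (idx 0), next='c' -> output (0, 'c'), add 'c' as idx 4
Step 5: w='c' (idx 4), next='c' -> output (4, 'c'), add 'cc' as idx 5


Encoded: [(0, 'a'), (1, 'c'), (2, 'c'), (0, 'c'), (4, 'c')]


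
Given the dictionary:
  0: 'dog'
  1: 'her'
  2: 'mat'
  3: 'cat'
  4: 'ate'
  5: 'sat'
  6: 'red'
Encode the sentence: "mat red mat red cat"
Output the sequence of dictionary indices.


Look up each word in the dictionary:
  'mat' -> 2
  'red' -> 6
  'mat' -> 2
  'red' -> 6
  'cat' -> 3

Encoded: [2, 6, 2, 6, 3]


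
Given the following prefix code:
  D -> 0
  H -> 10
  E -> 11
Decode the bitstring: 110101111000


Decoding step by step:
Bits 11 -> E
Bits 0 -> D
Bits 10 -> H
Bits 11 -> E
Bits 11 -> E
Bits 0 -> D
Bits 0 -> D
Bits 0 -> D


Decoded message: EDHEEDDD


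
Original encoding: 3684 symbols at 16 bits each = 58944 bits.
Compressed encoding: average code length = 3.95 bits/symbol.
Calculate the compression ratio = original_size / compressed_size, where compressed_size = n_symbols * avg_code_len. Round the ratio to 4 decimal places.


original_size = n_symbols * orig_bits = 3684 * 16 = 58944 bits
compressed_size = n_symbols * avg_code_len = 3684 * 3.95 = 14551.8 bits
ratio = original_size / compressed_size = 58944 / 14551.8 = 4.0506

Compression ratio = 4.0506


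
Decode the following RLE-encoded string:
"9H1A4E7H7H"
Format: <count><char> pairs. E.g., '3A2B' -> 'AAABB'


Expanding each <count><char> pair:
  9H -> 'HHHHHHHHH'
  1A -> 'A'
  4E -> 'EEEE'
  7H -> 'HHHHHHH'
  7H -> 'HHHHHHH'

Decoded = HHHHHHHHHAEEEEHHHHHHHHHHHHHH


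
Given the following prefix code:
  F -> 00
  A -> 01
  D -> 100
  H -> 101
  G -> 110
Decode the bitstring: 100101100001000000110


Decoding step by step:
Bits 100 -> D
Bits 101 -> H
Bits 100 -> D
Bits 00 -> F
Bits 100 -> D
Bits 00 -> F
Bits 00 -> F
Bits 110 -> G


Decoded message: DHDFDFFG


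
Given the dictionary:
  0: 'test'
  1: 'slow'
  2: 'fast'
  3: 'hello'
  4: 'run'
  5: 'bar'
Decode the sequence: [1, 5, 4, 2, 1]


Look up each index in the dictionary:
  1 -> 'slow'
  5 -> 'bar'
  4 -> 'run'
  2 -> 'fast'
  1 -> 'slow'

Decoded: "slow bar run fast slow"


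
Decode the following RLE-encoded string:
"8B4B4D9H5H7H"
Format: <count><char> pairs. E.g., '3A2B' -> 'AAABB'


Expanding each <count><char> pair:
  8B -> 'BBBBBBBB'
  4B -> 'BBBB'
  4D -> 'DDDD'
  9H -> 'HHHHHHHHH'
  5H -> 'HHHHH'
  7H -> 'HHHHHHH'

Decoded = BBBBBBBBBBBBDDDDHHHHHHHHHHHHHHHHHHHHH


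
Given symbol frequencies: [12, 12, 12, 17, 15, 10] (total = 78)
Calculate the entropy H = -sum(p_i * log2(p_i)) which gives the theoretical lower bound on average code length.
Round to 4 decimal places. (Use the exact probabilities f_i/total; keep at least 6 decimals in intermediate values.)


Per-symbol terms -p_i * log2(p_i) with p_i = f_i/78:
  p = 12/78 = 0.153846: log2(p) = -2.700440, -p*log2(p) = 0.415452
  p = 12/78 = 0.153846: log2(p) = -2.700440, -p*log2(p) = 0.415452
  p = 12/78 = 0.153846: log2(p) = -2.700440, -p*log2(p) = 0.415452
  p = 17/78 = 0.217949: log2(p) = -2.197939, -p*log2(p) = 0.479038
  p = 15/78 = 0.192308: log2(p) = -2.378512, -p*log2(p) = 0.457406
  p = 10/78 = 0.128205: log2(p) = -2.963474, -p*log2(p) = 0.379933
H = 0.415452 + 0.415452 + 0.415452 + 0.479038 + 0.457406 + 0.379933 = 2.562733

H = 2.5627 bits/symbol


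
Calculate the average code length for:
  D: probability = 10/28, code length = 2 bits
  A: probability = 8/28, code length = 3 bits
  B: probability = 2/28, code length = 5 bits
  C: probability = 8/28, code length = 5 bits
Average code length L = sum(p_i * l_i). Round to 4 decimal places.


Weighted contributions p_i * l_i:
  D: (10/28) * 2 = 20/28
  A: (8/28) * 3 = 24/28
  B: (2/28) * 5 = 10/28
  C: (8/28) * 5 = 40/28
Sum = (20 + 24 + 10 + 40)/28 = 94/28

L = 94/28 = 3.3571 bits/symbol


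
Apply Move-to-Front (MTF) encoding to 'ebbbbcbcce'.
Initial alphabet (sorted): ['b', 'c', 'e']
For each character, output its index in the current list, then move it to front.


MTF encoding:
'e': index 2 in ['b', 'c', 'e'] -> ['e', 'b', 'c']
'b': index 1 in ['e', 'b', 'c'] -> ['b', 'e', 'c']
'b': index 0 in ['b', 'e', 'c'] -> ['b', 'e', 'c']
'b': index 0 in ['b', 'e', 'c'] -> ['b', 'e', 'c']
'b': index 0 in ['b', 'e', 'c'] -> ['b', 'e', 'c']
'c': index 2 in ['b', 'e', 'c'] -> ['c', 'b', 'e']
'b': index 1 in ['c', 'b', 'e'] -> ['b', 'c', 'e']
'c': index 1 in ['b', 'c', 'e'] -> ['c', 'b', 'e']
'c': index 0 in ['c', 'b', 'e'] -> ['c', 'b', 'e']
'e': index 2 in ['c', 'b', 'e'] -> ['e', 'c', 'b']


Output: [2, 1, 0, 0, 0, 2, 1, 1, 0, 2]


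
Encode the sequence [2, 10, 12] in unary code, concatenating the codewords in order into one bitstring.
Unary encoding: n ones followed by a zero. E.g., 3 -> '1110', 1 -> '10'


Encode each number as n ones followed by a terminating 0:
  2 -> 110 (3 bits)
  10 -> 11111111110 (11 bits)
  12 -> 1111111111110 (13 bits)
Total length = 3 + 11 + 13 = 27 bits.

Unary([2, 10, 12]) = 110111111111101111111111110 (27 bits)


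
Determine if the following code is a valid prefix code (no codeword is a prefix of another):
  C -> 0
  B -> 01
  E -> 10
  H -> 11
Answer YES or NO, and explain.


Checking each pair (does one codeword prefix another?):
  C='0' vs B='01': prefix -- VIOLATION

NO -- this is NOT a valid prefix code. C (0) is a prefix of B (01).


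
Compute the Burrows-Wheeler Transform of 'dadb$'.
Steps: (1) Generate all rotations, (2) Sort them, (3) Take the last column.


Rotations (sorted):
  0: $dadb -> last char: b
  1: adb$d -> last char: d
  2: b$dad -> last char: d
  3: dadb$ -> last char: $
  4: db$da -> last char: a


BWT = bdd$a


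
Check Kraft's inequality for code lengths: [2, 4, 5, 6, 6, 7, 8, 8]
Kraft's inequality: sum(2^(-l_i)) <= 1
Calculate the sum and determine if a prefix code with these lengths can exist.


Sum = 2^(-2) + 2^(-4) + 2^(-5) + 2^(-6) + 2^(-6) + 2^(-7) + 2^(-8) + 2^(-8)
    = 0.25 + 0.0625 + 0.03125 + 0.015625 + 0.015625 + 0.0078125 + 0.00390625 + 0.00390625
    = 100/256 = 0.390625
Since 0.390625 <= 1, Kraft's inequality IS satisfied.
A prefix code with these lengths CAN exist.

Kraft sum = 0.390625. Satisfied.


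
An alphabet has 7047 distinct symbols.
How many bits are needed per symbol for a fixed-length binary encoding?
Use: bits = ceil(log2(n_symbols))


log2(7047) = 12.7828
Bracket: 2^12 = 4096 < 7047 <= 2^13 = 8192
So ceil(log2(7047)) = 13

bits = ceil(log2(7047)) = ceil(12.7828) = 13 bits


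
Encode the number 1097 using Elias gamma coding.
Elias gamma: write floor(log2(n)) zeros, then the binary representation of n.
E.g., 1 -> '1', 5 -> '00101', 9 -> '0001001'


num_bits = floor(log2(1097)) + 1 = 11
leading_zeros = num_bits - 1 = 10
binary(1097) = 10001001001

Elias gamma(1097) = '0000000000' + '10001001001' = 000000000010001001001 (21 bits)


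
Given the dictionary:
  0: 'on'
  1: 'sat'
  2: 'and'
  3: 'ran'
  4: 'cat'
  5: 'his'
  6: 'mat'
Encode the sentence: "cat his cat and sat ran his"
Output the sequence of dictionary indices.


Look up each word in the dictionary:
  'cat' -> 4
  'his' -> 5
  'cat' -> 4
  'and' -> 2
  'sat' -> 1
  'ran' -> 3
  'his' -> 5

Encoded: [4, 5, 4, 2, 1, 3, 5]


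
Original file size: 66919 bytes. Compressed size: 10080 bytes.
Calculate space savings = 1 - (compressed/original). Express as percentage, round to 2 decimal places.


ratio = compressed/original = 10080/66919 = 0.15063
savings = 1 - ratio = 1 - 0.15063 = 0.84937
as a percentage: 0.84937 * 100 = 84.94%

Space savings = 1 - 10080/66919 = 84.94%


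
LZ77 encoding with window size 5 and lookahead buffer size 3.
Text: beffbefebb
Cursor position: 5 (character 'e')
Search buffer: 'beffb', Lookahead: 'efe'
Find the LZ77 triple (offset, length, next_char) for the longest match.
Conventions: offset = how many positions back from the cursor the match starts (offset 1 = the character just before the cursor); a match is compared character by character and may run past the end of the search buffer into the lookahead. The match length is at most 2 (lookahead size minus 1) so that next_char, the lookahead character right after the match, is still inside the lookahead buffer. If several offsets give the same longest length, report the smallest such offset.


Try each offset into the search buffer:
  offset=1 (pos 4, char 'b'): match length 0
  offset=2 (pos 3, char 'f'): match length 0
  offset=3 (pos 2, char 'f'): match length 0
  offset=4 (pos 1, char 'e'): match length 2
  offset=5 (pos 0, char 'b'): match length 0
Longest match has length 2 at offset 4.
next_char = character at position 5 + 2 = 7 -> 'e'

Best match: offset=4, length=2 (matching 'ef' starting at position 1)
LZ77 triple: (4, 2, 'e')


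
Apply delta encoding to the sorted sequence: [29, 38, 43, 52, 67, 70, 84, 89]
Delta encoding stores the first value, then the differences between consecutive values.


First value: 29
Deltas:
  38 - 29 = 9
  43 - 38 = 5
  52 - 43 = 9
  67 - 52 = 15
  70 - 67 = 3
  84 - 70 = 14
  89 - 84 = 5


Delta encoded: [29, 9, 5, 9, 15, 3, 14, 5]


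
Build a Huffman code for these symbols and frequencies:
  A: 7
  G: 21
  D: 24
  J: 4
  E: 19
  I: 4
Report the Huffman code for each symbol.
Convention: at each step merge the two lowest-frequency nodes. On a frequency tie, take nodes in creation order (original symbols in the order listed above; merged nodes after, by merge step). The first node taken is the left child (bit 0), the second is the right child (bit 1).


Huffman tree construction:
Step 1: Merge J(4) + I(4) = 8
Step 2: Merge A(7) + (J+I)(8) = 15
Step 3: Merge (A+(J+I))(15) + E(19) = 34
Step 4: Merge G(21) + D(24) = 45
Step 5: Merge ((A+(J+I))+E)(34) + (G+D)(45) = 79
Read each symbol's code off the tree from the root (left child = 0, right child = 1).

Codes:
  A: 000 (length 3)
  G: 10 (length 2)
  D: 11 (length 2)
  J: 0010 (length 4)
  E: 01 (length 2)
  I: 0011 (length 4)
Average code length: 181/79 = 2.2911 bits/symbol


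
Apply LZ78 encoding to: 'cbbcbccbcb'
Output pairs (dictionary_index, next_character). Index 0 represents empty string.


LZ78 encoding steps:
Dictionary: {0: ''}
Step 1: w='' (idx 0), next='c' -> output (0, 'c'), add 'c' as idx 1
Step 2: w='' (idx 0), next='b' -> output (0, 'b'), add 'b' as idx 2
Step 3: w='b' (idx 2), next='c' -> output (2, 'c'), add 'bc' as idx 3
Step 4: w='bc' (idx 3), next='c' -> output (3, 'c'), add 'bcc' as idx 4
Step 5: w='bc' (idx 3), next='b' -> output (3, 'b'), add 'bcb' as idx 5


Encoded: [(0, 'c'), (0, 'b'), (2, 'c'), (3, 'c'), (3, 'b')]


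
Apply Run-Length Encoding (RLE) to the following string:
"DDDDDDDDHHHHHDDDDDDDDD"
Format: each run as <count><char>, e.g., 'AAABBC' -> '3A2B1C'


Scanning runs left to right:
  i=0: run of 'D' x 8 -> '8D'
  i=8: run of 'H' x 5 -> '5H'
  i=13: run of 'D' x 9 -> '9D'

RLE = 8D5H9D


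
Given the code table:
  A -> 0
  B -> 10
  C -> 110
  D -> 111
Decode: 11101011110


Decoding:
111 -> D
0 -> A
10 -> B
111 -> D
10 -> B


Result: DABDB


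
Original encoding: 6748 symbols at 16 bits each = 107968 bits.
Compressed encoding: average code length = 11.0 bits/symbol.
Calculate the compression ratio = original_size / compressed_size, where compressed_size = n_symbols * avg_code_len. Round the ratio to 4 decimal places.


original_size = n_symbols * orig_bits = 6748 * 16 = 107968 bits
compressed_size = n_symbols * avg_code_len = 6748 * 11.0 = 74228.0 bits
ratio = original_size / compressed_size = 107968 / 74228.0 = 1.4545

Compression ratio = 1.4545


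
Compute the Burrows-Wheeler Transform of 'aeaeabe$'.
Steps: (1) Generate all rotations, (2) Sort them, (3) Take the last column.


Rotations (sorted):
  0: $aeaeabe -> last char: e
  1: abe$aeae -> last char: e
  2: aeabe$ae -> last char: e
  3: aeaeabe$ -> last char: $
  4: be$aeaea -> last char: a
  5: e$aeaeab -> last char: b
  6: eabe$aea -> last char: a
  7: eaeabe$a -> last char: a


BWT = eee$abaa


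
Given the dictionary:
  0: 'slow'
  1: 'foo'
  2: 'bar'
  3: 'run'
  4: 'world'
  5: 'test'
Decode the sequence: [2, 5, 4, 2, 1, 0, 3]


Look up each index in the dictionary:
  2 -> 'bar'
  5 -> 'test'
  4 -> 'world'
  2 -> 'bar'
  1 -> 'foo'
  0 -> 'slow'
  3 -> 'run'

Decoded: "bar test world bar foo slow run"


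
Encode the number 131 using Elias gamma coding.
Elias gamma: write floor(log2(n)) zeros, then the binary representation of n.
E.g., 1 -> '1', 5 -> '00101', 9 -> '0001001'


num_bits = floor(log2(131)) + 1 = 8
leading_zeros = num_bits - 1 = 7
binary(131) = 10000011

Elias gamma(131) = '0000000' + '10000011' = 000000010000011 (15 bits)


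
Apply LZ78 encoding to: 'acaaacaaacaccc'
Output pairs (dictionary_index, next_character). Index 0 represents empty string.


LZ78 encoding steps:
Dictionary: {0: ''}
Step 1: w='' (idx 0), next='a' -> output (0, 'a'), add 'a' as idx 1
Step 2: w='' (idx 0), next='c' -> output (0, 'c'), add 'c' as idx 2
Step 3: w='a' (idx 1), next='a' -> output (1, 'a'), add 'aa' as idx 3
Step 4: w='a' (idx 1), next='c' -> output (1, 'c'), add 'ac' as idx 4
Step 5: w='aa' (idx 3), next='a' -> output (3, 'a'), add 'aaa' as idx 5
Step 6: w='c' (idx 2), next='a' -> output (2, 'a'), add 'ca' as idx 6
Step 7: w='c' (idx 2), next='c' -> output (2, 'c'), add 'cc' as idx 7
Step 8: w='c' (idx 2), end of input -> output (2, '')


Encoded: [(0, 'a'), (0, 'c'), (1, 'a'), (1, 'c'), (3, 'a'), (2, 'a'), (2, 'c'), (2, '')]


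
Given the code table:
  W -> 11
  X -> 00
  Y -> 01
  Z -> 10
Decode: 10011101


Decoding:
10 -> Z
01 -> Y
11 -> W
01 -> Y


Result: ZYWY


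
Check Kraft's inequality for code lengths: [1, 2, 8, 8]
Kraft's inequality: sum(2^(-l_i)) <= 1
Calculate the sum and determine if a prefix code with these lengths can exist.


Sum = 2^(-1) + 2^(-2) + 2^(-8) + 2^(-8)
    = 0.5 + 0.25 + 0.00390625 + 0.00390625
    = 194/256 = 0.7578125
Since 0.7578125 <= 1, Kraft's inequality IS satisfied.
A prefix code with these lengths CAN exist.

Kraft sum = 0.7578125. Satisfied.


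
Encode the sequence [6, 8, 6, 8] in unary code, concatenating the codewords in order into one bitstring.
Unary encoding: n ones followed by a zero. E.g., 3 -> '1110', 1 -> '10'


Encode each number as n ones followed by a terminating 0:
  6 -> 1111110 (7 bits)
  8 -> 111111110 (9 bits)
  6 -> 1111110 (7 bits)
  8 -> 111111110 (9 bits)
Total length = 7 + 9 + 7 + 9 = 32 bits.

Unary([6, 8, 6, 8]) = 11111101111111101111110111111110 (32 bits)


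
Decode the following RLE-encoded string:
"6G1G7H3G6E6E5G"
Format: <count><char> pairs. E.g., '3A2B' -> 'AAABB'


Expanding each <count><char> pair:
  6G -> 'GGGGGG'
  1G -> 'G'
  7H -> 'HHHHHHH'
  3G -> 'GGG'
  6E -> 'EEEEEE'
  6E -> 'EEEEEE'
  5G -> 'GGGGG'

Decoded = GGGGGGGHHHHHHHGGGEEEEEEEEEEEEGGGGG


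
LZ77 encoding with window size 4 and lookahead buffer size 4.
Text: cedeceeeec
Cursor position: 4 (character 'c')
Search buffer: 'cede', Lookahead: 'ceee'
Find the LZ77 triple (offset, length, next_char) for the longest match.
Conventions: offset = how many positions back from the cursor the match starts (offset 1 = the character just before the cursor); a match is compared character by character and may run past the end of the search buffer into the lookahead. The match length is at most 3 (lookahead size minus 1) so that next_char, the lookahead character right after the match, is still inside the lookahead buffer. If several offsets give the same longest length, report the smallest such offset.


Try each offset into the search buffer:
  offset=1 (pos 3, char 'e'): match length 0
  offset=2 (pos 2, char 'd'): match length 0
  offset=3 (pos 1, char 'e'): match length 0
  offset=4 (pos 0, char 'c'): match length 2
Longest match has length 2 at offset 4.
next_char = character at position 4 + 2 = 6 -> 'e'

Best match: offset=4, length=2 (matching 'ce' starting at position 0)
LZ77 triple: (4, 2, 'e')


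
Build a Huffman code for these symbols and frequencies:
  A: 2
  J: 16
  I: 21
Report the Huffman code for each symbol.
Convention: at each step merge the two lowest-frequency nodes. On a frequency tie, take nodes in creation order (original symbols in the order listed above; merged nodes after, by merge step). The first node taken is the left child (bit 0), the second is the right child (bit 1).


Huffman tree construction:
Step 1: Merge A(2) + J(16) = 18
Step 2: Merge (A+J)(18) + I(21) = 39
Read each symbol's code off the tree from the root (left child = 0, right child = 1).

Codes:
  A: 00 (length 2)
  J: 01 (length 2)
  I: 1 (length 1)
Average code length: 57/39 = 1.4615 bits/symbol


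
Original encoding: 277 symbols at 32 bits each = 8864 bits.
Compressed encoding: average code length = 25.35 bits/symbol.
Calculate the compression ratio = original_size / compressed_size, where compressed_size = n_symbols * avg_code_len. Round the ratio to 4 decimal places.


original_size = n_symbols * orig_bits = 277 * 32 = 8864 bits
compressed_size = n_symbols * avg_code_len = 277 * 25.35 = 7021.95 bits
ratio = original_size / compressed_size = 8864 / 7021.95 = 1.2623

Compression ratio = 1.2623


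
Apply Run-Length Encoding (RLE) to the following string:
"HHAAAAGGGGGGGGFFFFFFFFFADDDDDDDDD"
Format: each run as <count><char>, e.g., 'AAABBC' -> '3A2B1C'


Scanning runs left to right:
  i=0: run of 'H' x 2 -> '2H'
  i=2: run of 'A' x 4 -> '4A'
  i=6: run of 'G' x 8 -> '8G'
  i=14: run of 'F' x 9 -> '9F'
  i=23: run of 'A' x 1 -> '1A'
  i=24: run of 'D' x 9 -> '9D'

RLE = 2H4A8G9F1A9D


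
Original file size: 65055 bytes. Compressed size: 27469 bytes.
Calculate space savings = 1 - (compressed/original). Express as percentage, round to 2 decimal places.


ratio = compressed/original = 27469/65055 = 0.422243
savings = 1 - ratio = 1 - 0.422243 = 0.577757
as a percentage: 0.577757 * 100 = 57.78%

Space savings = 1 - 27469/65055 = 57.78%


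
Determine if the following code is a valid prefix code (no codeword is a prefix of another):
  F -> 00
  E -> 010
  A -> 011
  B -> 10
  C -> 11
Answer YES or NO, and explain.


Checking each pair (does one codeword prefix another?):
  F='00' vs E='010': no prefix
  F='00' vs A='011': no prefix
  F='00' vs B='10': no prefix
  F='00' vs C='11': no prefix
  E='010' vs F='00': no prefix
  E='010' vs A='011': no prefix
  E='010' vs B='10': no prefix
  E='010' vs C='11': no prefix
  A='011' vs F='00': no prefix
  A='011' vs E='010': no prefix
  A='011' vs B='10': no prefix
  A='011' vs C='11': no prefix
  B='10' vs F='00': no prefix
  B='10' vs E='010': no prefix
  B='10' vs A='011': no prefix
  B='10' vs C='11': no prefix
  C='11' vs F='00': no prefix
  C='11' vs E='010': no prefix
  C='11' vs A='011': no prefix
  C='11' vs B='10': no prefix
No violation found over all pairs.

YES -- this is a valid prefix code. No codeword is a prefix of any other codeword.


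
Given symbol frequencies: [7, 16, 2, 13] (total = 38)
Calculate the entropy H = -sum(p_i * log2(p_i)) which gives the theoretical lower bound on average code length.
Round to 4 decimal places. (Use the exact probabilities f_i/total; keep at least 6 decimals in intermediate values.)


Per-symbol terms -p_i * log2(p_i) with p_i = f_i/38:
  p = 7/38 = 0.184211: log2(p) = -2.440573, -p*log2(p) = 0.449579
  p = 16/38 = 0.421053: log2(p) = -1.247928, -p*log2(p) = 0.525443
  p = 2/38 = 0.052632: log2(p) = -4.247928, -p*log2(p) = 0.223575
  p = 13/38 = 0.342105: log2(p) = -1.547488, -p*log2(p) = 0.529404
H = 0.449579 + 0.525443 + 0.223575 + 0.529404 = 1.728001

H = 1.728 bits/symbol


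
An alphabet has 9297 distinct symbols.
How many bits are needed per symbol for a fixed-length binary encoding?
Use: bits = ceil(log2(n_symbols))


log2(9297) = 13.1825
Bracket: 2^13 = 8192 < 9297 <= 2^14 = 16384
So ceil(log2(9297)) = 14

bits = ceil(log2(9297)) = ceil(13.1825) = 14 bits


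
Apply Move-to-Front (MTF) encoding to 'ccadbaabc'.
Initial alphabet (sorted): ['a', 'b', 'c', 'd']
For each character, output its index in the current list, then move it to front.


MTF encoding:
'c': index 2 in ['a', 'b', 'c', 'd'] -> ['c', 'a', 'b', 'd']
'c': index 0 in ['c', 'a', 'b', 'd'] -> ['c', 'a', 'b', 'd']
'a': index 1 in ['c', 'a', 'b', 'd'] -> ['a', 'c', 'b', 'd']
'd': index 3 in ['a', 'c', 'b', 'd'] -> ['d', 'a', 'c', 'b']
'b': index 3 in ['d', 'a', 'c', 'b'] -> ['b', 'd', 'a', 'c']
'a': index 2 in ['b', 'd', 'a', 'c'] -> ['a', 'b', 'd', 'c']
'a': index 0 in ['a', 'b', 'd', 'c'] -> ['a', 'b', 'd', 'c']
'b': index 1 in ['a', 'b', 'd', 'c'] -> ['b', 'a', 'd', 'c']
'c': index 3 in ['b', 'a', 'd', 'c'] -> ['c', 'b', 'a', 'd']


Output: [2, 0, 1, 3, 3, 2, 0, 1, 3]


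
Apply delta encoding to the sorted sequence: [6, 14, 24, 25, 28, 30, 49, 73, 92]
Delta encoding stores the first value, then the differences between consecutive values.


First value: 6
Deltas:
  14 - 6 = 8
  24 - 14 = 10
  25 - 24 = 1
  28 - 25 = 3
  30 - 28 = 2
  49 - 30 = 19
  73 - 49 = 24
  92 - 73 = 19


Delta encoded: [6, 8, 10, 1, 3, 2, 19, 24, 19]


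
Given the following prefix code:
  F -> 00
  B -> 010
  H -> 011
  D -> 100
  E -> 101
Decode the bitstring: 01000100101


Decoding step by step:
Bits 010 -> B
Bits 00 -> F
Bits 100 -> D
Bits 101 -> E


Decoded message: BFDE


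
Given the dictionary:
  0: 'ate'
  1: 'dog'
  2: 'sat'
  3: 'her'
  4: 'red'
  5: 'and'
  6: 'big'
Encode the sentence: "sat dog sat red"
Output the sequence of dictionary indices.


Look up each word in the dictionary:
  'sat' -> 2
  'dog' -> 1
  'sat' -> 2
  'red' -> 4

Encoded: [2, 1, 2, 4]


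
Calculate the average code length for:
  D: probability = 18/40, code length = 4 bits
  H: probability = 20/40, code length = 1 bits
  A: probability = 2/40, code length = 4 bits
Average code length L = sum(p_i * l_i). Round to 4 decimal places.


Weighted contributions p_i * l_i:
  D: (18/40) * 4 = 72/40
  H: (20/40) * 1 = 20/40
  A: (2/40) * 4 = 8/40
Sum = (72 + 20 + 8)/40 = 100/40

L = 100/40 = 2.5000 bits/symbol


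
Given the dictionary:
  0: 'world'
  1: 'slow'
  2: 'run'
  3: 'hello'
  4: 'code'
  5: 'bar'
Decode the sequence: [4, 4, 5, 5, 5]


Look up each index in the dictionary:
  4 -> 'code'
  4 -> 'code'
  5 -> 'bar'
  5 -> 'bar'
  5 -> 'bar'

Decoded: "code code bar bar bar"


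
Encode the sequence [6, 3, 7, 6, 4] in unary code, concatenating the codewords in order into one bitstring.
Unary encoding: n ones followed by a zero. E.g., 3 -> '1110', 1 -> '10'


Encode each number as n ones followed by a terminating 0:
  6 -> 1111110 (7 bits)
  3 -> 1110 (4 bits)
  7 -> 11111110 (8 bits)
  6 -> 1111110 (7 bits)
  4 -> 11110 (5 bits)
Total length = 7 + 4 + 8 + 7 + 5 = 31 bits.

Unary([6, 3, 7, 6, 4]) = 1111110111011111110111111011110 (31 bits)


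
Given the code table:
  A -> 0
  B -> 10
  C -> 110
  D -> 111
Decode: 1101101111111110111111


Decoding:
110 -> C
110 -> C
111 -> D
111 -> D
111 -> D
0 -> A
111 -> D
111 -> D


Result: CCDDDADD


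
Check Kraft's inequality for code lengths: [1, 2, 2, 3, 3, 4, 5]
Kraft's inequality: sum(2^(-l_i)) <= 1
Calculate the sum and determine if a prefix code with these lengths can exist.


Sum = 2^(-1) + 2^(-2) + 2^(-2) + 2^(-3) + 2^(-3) + 2^(-4) + 2^(-5)
    = 0.5 + 0.25 + 0.25 + 0.125 + 0.125 + 0.0625 + 0.03125
    = 43/32 = 1.34375
Since 1.34375 > 1, Kraft's inequality is NOT satisfied.
A prefix code with these lengths CANNOT exist.

Kraft sum = 1.34375. Not satisfied.
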